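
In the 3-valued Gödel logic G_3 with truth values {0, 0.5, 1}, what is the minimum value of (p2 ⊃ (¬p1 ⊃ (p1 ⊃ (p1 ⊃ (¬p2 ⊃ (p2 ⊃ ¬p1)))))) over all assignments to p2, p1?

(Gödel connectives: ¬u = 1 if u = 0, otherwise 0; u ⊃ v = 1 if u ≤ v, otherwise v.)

1.00

Every assignment gives 1. For instance at p2 = 0, p1 = 0:
  ¬p1: Gödel ¬ of 0 = 1 (operand is 0)
  ¬p2: Gödel ¬ of 0 = 1 (operand is 0)
  ¬p1: Gödel ¬ of 0 = 1 (operand is 0)
  (p2 ⊃ ¬p1): 0 ≤ 1, so result = 1
  (¬p2 ⊃ (p2 ⊃ ¬p1)): 1 ≤ 1, so result = 1
  (p1 ⊃ (¬p2 ⊃ (p2 ⊃ ¬p1))): 0 ≤ 1, so result = 1
  (p1 ⊃ (p1 ⊃ (¬p2 ⊃ (p2 ⊃ ¬p1)))): 0 ≤ 1, so result = 1
  (¬p1 ⊃ (p1 ⊃ (p1 ⊃ (¬p2 ⊃ (p2 ⊃ ¬p1))))): 1 ≤ 1, so result = 1
  (p2 ⊃ (¬p1 ⊃ (p1 ⊃ (p1 ⊃ (¬p2 ⊃ (p2 ⊃ ¬p1)))))): 0 ≤ 1, so result = 1
All 9 assignments give value 1 — the formula is a G_3-tautology.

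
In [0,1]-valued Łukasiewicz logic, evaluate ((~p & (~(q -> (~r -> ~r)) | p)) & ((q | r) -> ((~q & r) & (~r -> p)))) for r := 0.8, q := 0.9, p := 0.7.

0.20

~p: Łukasiewicz ¬ gives 1 − 0.7 = 0.3
~r: Łukasiewicz ¬ gives 1 − 0.8 = 0.2
~r: Łukasiewicz ¬ gives 1 − 0.8 = 0.2
(~r -> ~r): min(1, 1 − 0.2 + 0.2) = 1
(q -> (~r -> ~r)): min(1, 1 − 0.9 + 1) = 1
~(q -> (~r -> ~r)): Łukasiewicz ¬ gives 1 − 1 = 0
(~(q -> (~r -> ~r)) | p) = max(0, 0.7) = 0.7
(~p & (~(q -> (~r -> ~r)) | p)) = min(0.3, 0.7) = 0.3
(q | r) = max(0.9, 0.8) = 0.9
~q: Łukasiewicz ¬ gives 1 − 0.9 = 0.1
(~q & r) = min(0.1, 0.8) = 0.1
~r: Łukasiewicz ¬ gives 1 − 0.8 = 0.2
(~r -> p): min(1, 1 − 0.2 + 0.7) = 1
((~q & r) & (~r -> p)) = min(0.1, 1) = 0.1
((q | r) -> ((~q & r) & (~r -> p))): min(1, 1 − 0.9 + 0.1) = 0.2
((~p & (~(q -> (~r -> ~r)) | p)) & ((q | r) -> ((~q & r) & (~r -> p)))) = min(0.3, 0.2) = 0.2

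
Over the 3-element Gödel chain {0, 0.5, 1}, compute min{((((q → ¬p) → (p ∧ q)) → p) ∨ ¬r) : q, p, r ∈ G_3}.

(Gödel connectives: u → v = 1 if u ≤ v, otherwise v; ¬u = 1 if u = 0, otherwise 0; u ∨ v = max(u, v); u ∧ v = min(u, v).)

0.50

The minimum is attained at q = 0.5, p = 0.5, r = 0.5:
  ¬p: Gödel ¬ of 0.5 = 0 (operand ≠ 0)
  (q → ¬p): 0.5 > 0, so result = 0
  (p ∧ q) = min(0.5, 0.5) = 0.5
  ((q → ¬p) → (p ∧ q)): 0 ≤ 0.5, so result = 1
  (((q → ¬p) → (p ∧ q)) → p): 1 > 0.5, so result = 0.5
  ¬r: Gödel ¬ of 0.5 = 0 (operand ≠ 0)
  ((((q → ¬p) → (p ∧ q)) → p) ∨ ¬r) = max(0.5, 0) = 0.5
Checking all 27 assignments confirms none give a value below 0.50.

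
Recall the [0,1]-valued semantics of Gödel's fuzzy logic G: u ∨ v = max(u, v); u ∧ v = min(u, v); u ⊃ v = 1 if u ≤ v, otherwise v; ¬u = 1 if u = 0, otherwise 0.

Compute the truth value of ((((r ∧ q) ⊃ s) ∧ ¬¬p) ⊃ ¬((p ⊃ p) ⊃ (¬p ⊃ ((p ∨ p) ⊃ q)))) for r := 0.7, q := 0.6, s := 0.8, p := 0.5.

0.00

(r ∧ q) = min(0.7, 0.6) = 0.6
((r ∧ q) ⊃ s): 0.6 ≤ 0.8, so result = 1
¬p: Gödel ¬ of 0.5 = 0 (operand ≠ 0)
¬¬p: Gödel ¬ of 0 = 1 (operand is 0)
(((r ∧ q) ⊃ s) ∧ ¬¬p) = min(1, 1) = 1
(p ⊃ p): 0.5 ≤ 0.5, so result = 1
¬p: Gödel ¬ of 0.5 = 0 (operand ≠ 0)
(p ∨ p) = max(0.5, 0.5) = 0.5
((p ∨ p) ⊃ q): 0.5 ≤ 0.6, so result = 1
(¬p ⊃ ((p ∨ p) ⊃ q)): 0 ≤ 1, so result = 1
((p ⊃ p) ⊃ (¬p ⊃ ((p ∨ p) ⊃ q))): 1 ≤ 1, so result = 1
¬((p ⊃ p) ⊃ (¬p ⊃ ((p ∨ p) ⊃ q))): Gödel ¬ of 1 = 0 (operand ≠ 0)
((((r ∧ q) ⊃ s) ∧ ¬¬p) ⊃ ¬((p ⊃ p) ⊃ (¬p ⊃ ((p ∨ p) ⊃ q)))): 1 > 0, so result = 0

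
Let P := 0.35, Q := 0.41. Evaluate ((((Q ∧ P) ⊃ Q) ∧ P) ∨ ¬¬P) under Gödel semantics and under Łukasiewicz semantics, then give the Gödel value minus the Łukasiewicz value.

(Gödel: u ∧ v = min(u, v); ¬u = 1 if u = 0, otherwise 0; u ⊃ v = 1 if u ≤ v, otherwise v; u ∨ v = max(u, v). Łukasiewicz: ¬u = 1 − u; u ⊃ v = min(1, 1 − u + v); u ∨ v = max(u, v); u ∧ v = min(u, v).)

Gödel evaluation:
  (Q ∧ P) = min(0.41, 0.35) = 0.35
  ((Q ∧ P) ⊃ Q): 0.35 ≤ 0.41, so result = 1
  (((Q ∧ P) ⊃ Q) ∧ P) = min(1, 0.35) = 0.35
  ¬P: Gödel ¬ of 0.35 = 0 (operand ≠ 0)
  ¬¬P: Gödel ¬ of 0 = 1 (operand is 0)
  ((((Q ∧ P) ⊃ Q) ∧ P) ∨ ¬¬P) = max(0.35, 1) = 1
  Gödel value = 1
Łukasiewicz evaluation:
  (Q ∧ P) = min(0.41, 0.35) = 0.35
  ((Q ∧ P) ⊃ Q): min(1, 1 − 0.35 + 0.41) = 1
  (((Q ∧ P) ⊃ Q) ∧ P) = min(1, 0.35) = 0.35
  ¬P: Łukasiewicz ¬ gives 1 − 0.35 = 0.65
  ¬¬P: Łukasiewicz ¬ gives 1 − 0.65 = 0.35
  ((((Q ∧ P) ⊃ Q) ∧ P) ∨ ¬¬P) = max(0.35, 0.35) = 0.35
  Łukasiewicz value = 0.35
Difference: 1 − 0.35 = 0.65

0.65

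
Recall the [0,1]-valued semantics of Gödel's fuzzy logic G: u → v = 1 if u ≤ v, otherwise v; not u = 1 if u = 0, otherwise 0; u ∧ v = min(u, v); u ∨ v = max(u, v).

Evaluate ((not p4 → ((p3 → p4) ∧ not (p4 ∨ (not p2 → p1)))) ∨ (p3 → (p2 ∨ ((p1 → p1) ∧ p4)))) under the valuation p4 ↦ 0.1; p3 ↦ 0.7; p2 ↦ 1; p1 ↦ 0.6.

not p4: Gödel ¬ of 0.1 = 0 (operand ≠ 0)
(p3 → p4): 0.7 > 0.1, so result = 0.1
not p2: Gödel ¬ of 1 = 0 (operand ≠ 0)
(not p2 → p1): 0 ≤ 0.6, so result = 1
(p4 ∨ (not p2 → p1)) = max(0.1, 1) = 1
not (p4 ∨ (not p2 → p1)): Gödel ¬ of 1 = 0 (operand ≠ 0)
((p3 → p4) ∧ not (p4 ∨ (not p2 → p1))) = min(0.1, 0) = 0
(not p4 → ((p3 → p4) ∧ not (p4 ∨ (not p2 → p1)))): 0 ≤ 0, so result = 1
(p1 → p1): 0.6 ≤ 0.6, so result = 1
((p1 → p1) ∧ p4) = min(1, 0.1) = 0.1
(p2 ∨ ((p1 → p1) ∧ p4)) = max(1, 0.1) = 1
(p3 → (p2 ∨ ((p1 → p1) ∧ p4))): 0.7 ≤ 1, so result = 1
((not p4 → ((p3 → p4) ∧ not (p4 ∨ (not p2 → p1)))) ∨ (p3 → (p2 ∨ ((p1 → p1) ∧ p4)))) = max(1, 1) = 1

1.00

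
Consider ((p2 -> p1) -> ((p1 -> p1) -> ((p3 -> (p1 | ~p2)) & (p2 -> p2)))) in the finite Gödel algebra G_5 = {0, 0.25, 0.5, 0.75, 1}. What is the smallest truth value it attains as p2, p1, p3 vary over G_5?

0.25

The minimum is attained at p2 = 0.25, p1 = 0.25, p3 = 0.5:
  (p2 -> p1): 0.25 ≤ 0.25, so result = 1
  (p1 -> p1): 0.25 ≤ 0.25, so result = 1
  ~p2: Gödel ¬ of 0.25 = 0 (operand ≠ 0)
  (p1 | ~p2) = max(0.25, 0) = 0.25
  (p3 -> (p1 | ~p2)): 0.5 > 0.25, so result = 0.25
  (p2 -> p2): 0.25 ≤ 0.25, so result = 1
  ((p3 -> (p1 | ~p2)) & (p2 -> p2)) = min(0.25, 1) = 0.25
  ((p1 -> p1) -> ((p3 -> (p1 | ~p2)) & (p2 -> p2))): 1 > 0.25, so result = 0.25
  ((p2 -> p1) -> ((p1 -> p1) -> ((p3 -> (p1 | ~p2)) & (p2 -> p2)))): 1 > 0.25, so result = 0.25
Checking all 125 assignments confirms none give a value below 0.25.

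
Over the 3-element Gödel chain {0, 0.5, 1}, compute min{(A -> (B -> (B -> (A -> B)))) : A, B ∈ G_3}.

1.00

Every assignment gives 1. For instance at A = 0, B = 0:
  (A -> B): 0 ≤ 0, so result = 1
  (B -> (A -> B)): 0 ≤ 1, so result = 1
  (B -> (B -> (A -> B))): 0 ≤ 1, so result = 1
  (A -> (B -> (B -> (A -> B)))): 0 ≤ 1, so result = 1
All 9 assignments give value 1 — the formula is a G_3-tautology.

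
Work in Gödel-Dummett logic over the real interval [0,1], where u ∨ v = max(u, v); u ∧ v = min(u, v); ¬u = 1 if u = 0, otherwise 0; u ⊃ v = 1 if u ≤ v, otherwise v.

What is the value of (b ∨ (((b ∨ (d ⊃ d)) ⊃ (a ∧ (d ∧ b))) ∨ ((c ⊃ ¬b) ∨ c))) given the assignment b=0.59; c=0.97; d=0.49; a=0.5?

(d ⊃ d): 0.49 ≤ 0.49, so result = 1
(b ∨ (d ⊃ d)) = max(0.59, 1) = 1
(d ∧ b) = min(0.49, 0.59) = 0.49
(a ∧ (d ∧ b)) = min(0.5, 0.49) = 0.49
((b ∨ (d ⊃ d)) ⊃ (a ∧ (d ∧ b))): 1 > 0.49, so result = 0.49
¬b: Gödel ¬ of 0.59 = 0 (operand ≠ 0)
(c ⊃ ¬b): 0.97 > 0, so result = 0
((c ⊃ ¬b) ∨ c) = max(0, 0.97) = 0.97
(((b ∨ (d ⊃ d)) ⊃ (a ∧ (d ∧ b))) ∨ ((c ⊃ ¬b) ∨ c)) = max(0.49, 0.97) = 0.97
(b ∨ (((b ∨ (d ⊃ d)) ⊃ (a ∧ (d ∧ b))) ∨ ((c ⊃ ¬b) ∨ c))) = max(0.59, 0.97) = 0.97

0.97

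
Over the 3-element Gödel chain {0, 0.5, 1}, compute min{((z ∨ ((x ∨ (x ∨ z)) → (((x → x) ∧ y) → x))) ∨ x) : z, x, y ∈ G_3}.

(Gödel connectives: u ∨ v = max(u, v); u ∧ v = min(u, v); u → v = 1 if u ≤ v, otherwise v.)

0.50

The minimum is attained at z = 0.5, x = 0, y = 0.5:
  (x ∨ z) = max(0, 0.5) = 0.5
  (x ∨ (x ∨ z)) = max(0, 0.5) = 0.5
  (x → x): 0 ≤ 0, so result = 1
  ((x → x) ∧ y) = min(1, 0.5) = 0.5
  (((x → x) ∧ y) → x): 0.5 > 0, so result = 0
  ((x ∨ (x ∨ z)) → (((x → x) ∧ y) → x)): 0.5 > 0, so result = 0
  (z ∨ ((x ∨ (x ∨ z)) → (((x → x) ∧ y) → x))) = max(0.5, 0) = 0.5
  ((z ∨ ((x ∨ (x ∨ z)) → (((x → x) ∧ y) → x))) ∨ x) = max(0.5, 0) = 0.5
Checking all 27 assignments confirms none give a value below 0.50.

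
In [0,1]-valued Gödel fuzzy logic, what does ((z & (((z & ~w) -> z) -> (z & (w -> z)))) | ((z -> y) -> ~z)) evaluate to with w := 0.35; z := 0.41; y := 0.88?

~w: Gödel ¬ of 0.35 = 0 (operand ≠ 0)
(z & ~w) = min(0.41, 0) = 0
((z & ~w) -> z): 0 ≤ 0.41, so result = 1
(w -> z): 0.35 ≤ 0.41, so result = 1
(z & (w -> z)) = min(0.41, 1) = 0.41
(((z & ~w) -> z) -> (z & (w -> z))): 1 > 0.41, so result = 0.41
(z & (((z & ~w) -> z) -> (z & (w -> z)))) = min(0.41, 0.41) = 0.41
(z -> y): 0.41 ≤ 0.88, so result = 1
~z: Gödel ¬ of 0.41 = 0 (operand ≠ 0)
((z -> y) -> ~z): 1 > 0, so result = 0
((z & (((z & ~w) -> z) -> (z & (w -> z)))) | ((z -> y) -> ~z)) = max(0.41, 0) = 0.41

0.41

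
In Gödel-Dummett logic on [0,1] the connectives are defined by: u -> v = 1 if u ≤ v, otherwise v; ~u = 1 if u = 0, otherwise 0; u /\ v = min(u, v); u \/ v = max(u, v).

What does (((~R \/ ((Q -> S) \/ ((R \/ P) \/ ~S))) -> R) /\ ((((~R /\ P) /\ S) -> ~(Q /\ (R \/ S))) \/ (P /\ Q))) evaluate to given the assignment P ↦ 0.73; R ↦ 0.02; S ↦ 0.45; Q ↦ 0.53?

0.02

~R: Gödel ¬ of 0.02 = 0 (operand ≠ 0)
(Q -> S): 0.53 > 0.45, so result = 0.45
(R \/ P) = max(0.02, 0.73) = 0.73
~S: Gödel ¬ of 0.45 = 0 (operand ≠ 0)
((R \/ P) \/ ~S) = max(0.73, 0) = 0.73
((Q -> S) \/ ((R \/ P) \/ ~S)) = max(0.45, 0.73) = 0.73
(~R \/ ((Q -> S) \/ ((R \/ P) \/ ~S))) = max(0, 0.73) = 0.73
((~R \/ ((Q -> S) \/ ((R \/ P) \/ ~S))) -> R): 0.73 > 0.02, so result = 0.02
~R: Gödel ¬ of 0.02 = 0 (operand ≠ 0)
(~R /\ P) = min(0, 0.73) = 0
((~R /\ P) /\ S) = min(0, 0.45) = 0
(R \/ S) = max(0.02, 0.45) = 0.45
(Q /\ (R \/ S)) = min(0.53, 0.45) = 0.45
~(Q /\ (R \/ S)): Gödel ¬ of 0.45 = 0 (operand ≠ 0)
(((~R /\ P) /\ S) -> ~(Q /\ (R \/ S))): 0 ≤ 0, so result = 1
(P /\ Q) = min(0.73, 0.53) = 0.53
((((~R /\ P) /\ S) -> ~(Q /\ (R \/ S))) \/ (P /\ Q)) = max(1, 0.53) = 1
(((~R \/ ((Q -> S) \/ ((R \/ P) \/ ~S))) -> R) /\ ((((~R /\ P) /\ S) -> ~(Q /\ (R \/ S))) \/ (P /\ Q))) = min(0.02, 1) = 0.02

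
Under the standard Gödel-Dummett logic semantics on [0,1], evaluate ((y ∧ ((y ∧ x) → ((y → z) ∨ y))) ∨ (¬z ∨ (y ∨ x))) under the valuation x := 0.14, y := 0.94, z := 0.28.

0.94

(y ∧ x) = min(0.94, 0.14) = 0.14
(y → z): 0.94 > 0.28, so result = 0.28
((y → z) ∨ y) = max(0.28, 0.94) = 0.94
((y ∧ x) → ((y → z) ∨ y)): 0.14 ≤ 0.94, so result = 1
(y ∧ ((y ∧ x) → ((y → z) ∨ y))) = min(0.94, 1) = 0.94
¬z: Gödel ¬ of 0.28 = 0 (operand ≠ 0)
(y ∨ x) = max(0.94, 0.14) = 0.94
(¬z ∨ (y ∨ x)) = max(0, 0.94) = 0.94
((y ∧ ((y ∧ x) → ((y → z) ∨ y))) ∨ (¬z ∨ (y ∨ x))) = max(0.94, 0.94) = 0.94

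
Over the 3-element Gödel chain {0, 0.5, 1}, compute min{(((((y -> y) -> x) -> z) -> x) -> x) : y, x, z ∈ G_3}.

The minimum is attained at y = 0, x = 0.5, z = 0:
  (y -> y): 0 ≤ 0, so result = 1
  ((y -> y) -> x): 1 > 0.5, so result = 0.5
  (((y -> y) -> x) -> z): 0.5 > 0, so result = 0
  ((((y -> y) -> x) -> z) -> x): 0 ≤ 0.5, so result = 1
  (((((y -> y) -> x) -> z) -> x) -> x): 1 > 0.5, so result = 0.5
Checking all 27 assignments confirms none give a value below 0.50.

0.50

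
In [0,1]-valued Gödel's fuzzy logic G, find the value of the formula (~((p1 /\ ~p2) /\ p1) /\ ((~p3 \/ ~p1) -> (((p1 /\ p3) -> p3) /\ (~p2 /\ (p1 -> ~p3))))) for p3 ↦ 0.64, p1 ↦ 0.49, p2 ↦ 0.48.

1.00

~p2: Gödel ¬ of 0.48 = 0 (operand ≠ 0)
(p1 /\ ~p2) = min(0.49, 0) = 0
((p1 /\ ~p2) /\ p1) = min(0, 0.49) = 0
~((p1 /\ ~p2) /\ p1): Gödel ¬ of 0 = 1 (operand is 0)
~p3: Gödel ¬ of 0.64 = 0 (operand ≠ 0)
~p1: Gödel ¬ of 0.49 = 0 (operand ≠ 0)
(~p3 \/ ~p1) = max(0, 0) = 0
(p1 /\ p3) = min(0.49, 0.64) = 0.49
((p1 /\ p3) -> p3): 0.49 ≤ 0.64, so result = 1
~p2: Gödel ¬ of 0.48 = 0 (operand ≠ 0)
~p3: Gödel ¬ of 0.64 = 0 (operand ≠ 0)
(p1 -> ~p3): 0.49 > 0, so result = 0
(~p2 /\ (p1 -> ~p3)) = min(0, 0) = 0
(((p1 /\ p3) -> p3) /\ (~p2 /\ (p1 -> ~p3))) = min(1, 0) = 0
((~p3 \/ ~p1) -> (((p1 /\ p3) -> p3) /\ (~p2 /\ (p1 -> ~p3)))): 0 ≤ 0, so result = 1
(~((p1 /\ ~p2) /\ p1) /\ ((~p3 \/ ~p1) -> (((p1 /\ p3) -> p3) /\ (~p2 /\ (p1 -> ~p3))))) = min(1, 1) = 1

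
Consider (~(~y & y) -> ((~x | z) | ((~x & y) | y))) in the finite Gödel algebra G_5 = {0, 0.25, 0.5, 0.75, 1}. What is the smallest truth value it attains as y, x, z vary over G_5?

The minimum is attained at y = 0, x = 0.25, z = 0:
  ~y: Gödel ¬ of 0 = 1 (operand is 0)
  (~y & y) = min(1, 0) = 0
  ~(~y & y): Gödel ¬ of 0 = 1 (operand is 0)
  ~x: Gödel ¬ of 0.25 = 0 (operand ≠ 0)
  (~x | z) = max(0, 0) = 0
  ~x: Gödel ¬ of 0.25 = 0 (operand ≠ 0)
  (~x & y) = min(0, 0) = 0
  ((~x & y) | y) = max(0, 0) = 0
  ((~x | z) | ((~x & y) | y)) = max(0, 0) = 0
  (~(~y & y) -> ((~x | z) | ((~x & y) | y))): 1 > 0, so result = 0
Checking all 125 assignments confirms none give a value below 0.00.

0.00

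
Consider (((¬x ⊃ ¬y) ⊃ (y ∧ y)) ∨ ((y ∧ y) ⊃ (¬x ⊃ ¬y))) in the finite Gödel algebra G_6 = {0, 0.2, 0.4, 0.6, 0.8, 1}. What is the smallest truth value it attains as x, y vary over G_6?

Every assignment gives 1. For instance at x = 0, y = 0:
  ¬x: Gödel ¬ of 0 = 1 (operand is 0)
  ¬y: Gödel ¬ of 0 = 1 (operand is 0)
  (¬x ⊃ ¬y): 1 ≤ 1, so result = 1
  (y ∧ y) = min(0, 0) = 0
  ((¬x ⊃ ¬y) ⊃ (y ∧ y)): 1 > 0, so result = 0
  (y ∧ y) = min(0, 0) = 0
  ¬x: Gödel ¬ of 0 = 1 (operand is 0)
  ¬y: Gödel ¬ of 0 = 1 (operand is 0)
  (¬x ⊃ ¬y): 1 ≤ 1, so result = 1
  ((y ∧ y) ⊃ (¬x ⊃ ¬y)): 0 ≤ 1, so result = 1
  (((¬x ⊃ ¬y) ⊃ (y ∧ y)) ∨ ((y ∧ y) ⊃ (¬x ⊃ ¬y))) = max(0, 1) = 1
All 36 assignments give value 1 — the formula is a G_6-tautology.

1.00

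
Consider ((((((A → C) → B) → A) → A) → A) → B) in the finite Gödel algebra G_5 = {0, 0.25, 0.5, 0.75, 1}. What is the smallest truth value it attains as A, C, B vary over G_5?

0.00

The minimum is attained at A = 0, C = 0, B = 0:
  (A → C): 0 ≤ 0, so result = 1
  ((A → C) → B): 1 > 0, so result = 0
  (((A → C) → B) → A): 0 ≤ 0, so result = 1
  ((((A → C) → B) → A) → A): 1 > 0, so result = 0
  (((((A → C) → B) → A) → A) → A): 0 ≤ 0, so result = 1
  ((((((A → C) → B) → A) → A) → A) → B): 1 > 0, so result = 0
Checking all 125 assignments confirms none give a value below 0.00.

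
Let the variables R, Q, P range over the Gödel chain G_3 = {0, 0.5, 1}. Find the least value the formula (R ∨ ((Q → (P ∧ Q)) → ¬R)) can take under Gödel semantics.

The minimum is attained at R = 0.5, Q = 0, P = 0:
  (P ∧ Q) = min(0, 0) = 0
  (Q → (P ∧ Q)): 0 ≤ 0, so result = 1
  ¬R: Gödel ¬ of 0.5 = 0 (operand ≠ 0)
  ((Q → (P ∧ Q)) → ¬R): 1 > 0, so result = 0
  (R ∨ ((Q → (P ∧ Q)) → ¬R)) = max(0.5, 0) = 0.5
Checking all 27 assignments confirms none give a value below 0.50.

0.50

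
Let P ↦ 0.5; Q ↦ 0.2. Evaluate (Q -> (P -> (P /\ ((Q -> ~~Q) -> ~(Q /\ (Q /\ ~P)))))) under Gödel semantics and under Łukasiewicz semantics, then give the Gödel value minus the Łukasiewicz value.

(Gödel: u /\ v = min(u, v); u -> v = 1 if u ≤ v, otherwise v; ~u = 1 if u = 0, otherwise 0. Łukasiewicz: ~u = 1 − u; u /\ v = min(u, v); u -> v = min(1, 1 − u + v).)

Gödel evaluation:
  ~Q: Gödel ¬ of 0.2 = 0 (operand ≠ 0)
  ~~Q: Gödel ¬ of 0 = 1 (operand is 0)
  (Q -> ~~Q): 0.2 ≤ 1, so result = 1
  ~P: Gödel ¬ of 0.5 = 0 (operand ≠ 0)
  (Q /\ ~P) = min(0.2, 0) = 0
  (Q /\ (Q /\ ~P)) = min(0.2, 0) = 0
  ~(Q /\ (Q /\ ~P)): Gödel ¬ of 0 = 1 (operand is 0)
  ((Q -> ~~Q) -> ~(Q /\ (Q /\ ~P))): 1 ≤ 1, so result = 1
  (P /\ ((Q -> ~~Q) -> ~(Q /\ (Q /\ ~P)))) = min(0.5, 1) = 0.5
  (P -> (P /\ ((Q -> ~~Q) -> ~(Q /\ (Q /\ ~P))))): 0.5 ≤ 0.5, so result = 1
  (Q -> (P -> (P /\ ((Q -> ~~Q) -> ~(Q /\ (Q /\ ~P)))))): 0.2 ≤ 1, so result = 1
  Gödel value = 1
Łukasiewicz evaluation:
  ~Q: Łukasiewicz ¬ gives 1 − 0.2 = 0.8
  ~~Q: Łukasiewicz ¬ gives 1 − 0.8 = 0.2
  (Q -> ~~Q): min(1, 1 − 0.2 + 0.2) = 1
  ~P: Łukasiewicz ¬ gives 1 − 0.5 = 0.5
  (Q /\ ~P) = min(0.2, 0.5) = 0.2
  (Q /\ (Q /\ ~P)) = min(0.2, 0.2) = 0.2
  ~(Q /\ (Q /\ ~P)): Łukasiewicz ¬ gives 1 − 0.2 = 0.8
  ((Q -> ~~Q) -> ~(Q /\ (Q /\ ~P))): min(1, 1 − 1 + 0.8) = 0.8
  (P /\ ((Q -> ~~Q) -> ~(Q /\ (Q /\ ~P)))) = min(0.5, 0.8) = 0.5
  (P -> (P /\ ((Q -> ~~Q) -> ~(Q /\ (Q /\ ~P))))): min(1, 1 − 0.5 + 0.5) = 1
  (Q -> (P -> (P /\ ((Q -> ~~Q) -> ~(Q /\ (Q /\ ~P)))))): min(1, 1 − 0.2 + 1) = 1
  Łukasiewicz value = 1
Difference: 1 − 1 = 0.00

0.00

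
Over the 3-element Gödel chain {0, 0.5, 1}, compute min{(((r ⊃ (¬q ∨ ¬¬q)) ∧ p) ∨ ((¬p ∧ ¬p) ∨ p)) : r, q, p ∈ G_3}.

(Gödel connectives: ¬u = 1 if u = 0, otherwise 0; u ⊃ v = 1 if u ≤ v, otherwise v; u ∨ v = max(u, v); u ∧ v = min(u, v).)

0.50

The minimum is attained at r = 0, q = 0, p = 0.5:
  ¬q: Gödel ¬ of 0 = 1 (operand is 0)
  ¬q: Gödel ¬ of 0 = 1 (operand is 0)
  ¬¬q: Gödel ¬ of 1 = 0 (operand ≠ 0)
  (¬q ∨ ¬¬q) = max(1, 0) = 1
  (r ⊃ (¬q ∨ ¬¬q)): 0 ≤ 1, so result = 1
  ((r ⊃ (¬q ∨ ¬¬q)) ∧ p) = min(1, 0.5) = 0.5
  ¬p: Gödel ¬ of 0.5 = 0 (operand ≠ 0)
  ¬p: Gödel ¬ of 0.5 = 0 (operand ≠ 0)
  (¬p ∧ ¬p) = min(0, 0) = 0
  ((¬p ∧ ¬p) ∨ p) = max(0, 0.5) = 0.5
  (((r ⊃ (¬q ∨ ¬¬q)) ∧ p) ∨ ((¬p ∧ ¬p) ∨ p)) = max(0.5, 0.5) = 0.5
Checking all 27 assignments confirms none give a value below 0.50.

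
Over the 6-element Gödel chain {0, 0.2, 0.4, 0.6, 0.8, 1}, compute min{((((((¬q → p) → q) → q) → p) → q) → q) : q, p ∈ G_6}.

The minimum is attained at q = 0.2, p = 0:
  ¬q: Gödel ¬ of 0.2 = 0 (operand ≠ 0)
  (¬q → p): 0 ≤ 0, so result = 1
  ((¬q → p) → q): 1 > 0.2, so result = 0.2
  (((¬q → p) → q) → q): 0.2 ≤ 0.2, so result = 1
  ((((¬q → p) → q) → q) → p): 1 > 0, so result = 0
  (((((¬q → p) → q) → q) → p) → q): 0 ≤ 0.2, so result = 1
  ((((((¬q → p) → q) → q) → p) → q) → q): 1 > 0.2, so result = 0.2
Checking all 36 assignments confirms none give a value below 0.20.

0.20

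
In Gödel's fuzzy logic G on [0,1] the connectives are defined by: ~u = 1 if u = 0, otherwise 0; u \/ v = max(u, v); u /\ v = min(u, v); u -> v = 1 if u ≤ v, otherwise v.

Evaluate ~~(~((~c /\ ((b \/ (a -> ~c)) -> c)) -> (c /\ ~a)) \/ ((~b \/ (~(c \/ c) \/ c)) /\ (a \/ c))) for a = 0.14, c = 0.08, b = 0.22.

~c: Gödel ¬ of 0.08 = 0 (operand ≠ 0)
~c: Gödel ¬ of 0.08 = 0 (operand ≠ 0)
(a -> ~c): 0.14 > 0, so result = 0
(b \/ (a -> ~c)) = max(0.22, 0) = 0.22
((b \/ (a -> ~c)) -> c): 0.22 > 0.08, so result = 0.08
(~c /\ ((b \/ (a -> ~c)) -> c)) = min(0, 0.08) = 0
~a: Gödel ¬ of 0.14 = 0 (operand ≠ 0)
(c /\ ~a) = min(0.08, 0) = 0
((~c /\ ((b \/ (a -> ~c)) -> c)) -> (c /\ ~a)): 0 ≤ 0, so result = 1
~((~c /\ ((b \/ (a -> ~c)) -> c)) -> (c /\ ~a)): Gödel ¬ of 1 = 0 (operand ≠ 0)
~b: Gödel ¬ of 0.22 = 0 (operand ≠ 0)
(c \/ c) = max(0.08, 0.08) = 0.08
~(c \/ c): Gödel ¬ of 0.08 = 0 (operand ≠ 0)
(~(c \/ c) \/ c) = max(0, 0.08) = 0.08
(~b \/ (~(c \/ c) \/ c)) = max(0, 0.08) = 0.08
(a \/ c) = max(0.14, 0.08) = 0.14
((~b \/ (~(c \/ c) \/ c)) /\ (a \/ c)) = min(0.08, 0.14) = 0.08
(~((~c /\ ((b \/ (a -> ~c)) -> c)) -> (c /\ ~a)) \/ ((~b \/ (~(c \/ c) \/ c)) /\ (a \/ c))) = max(0, 0.08) = 0.08
~(~((~c /\ ((b \/ (a -> ~c)) -> c)) -> (c /\ ~a)) \/ ((~b \/ (~(c \/ c) \/ c)) /\ (a \/ c))): Gödel ¬ of 0.08 = 0 (operand ≠ 0)
~~(~((~c /\ ((b \/ (a -> ~c)) -> c)) -> (c /\ ~a)) \/ ((~b \/ (~(c \/ c) \/ c)) /\ (a \/ c))): Gödel ¬ of 0 = 1 (operand is 0)

1.00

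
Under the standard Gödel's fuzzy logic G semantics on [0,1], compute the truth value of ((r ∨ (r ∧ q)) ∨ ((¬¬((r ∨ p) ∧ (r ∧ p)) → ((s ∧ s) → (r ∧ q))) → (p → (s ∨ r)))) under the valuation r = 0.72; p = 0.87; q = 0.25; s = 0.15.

0.72

(r ∧ q) = min(0.72, 0.25) = 0.25
(r ∨ (r ∧ q)) = max(0.72, 0.25) = 0.72
(r ∨ p) = max(0.72, 0.87) = 0.87
(r ∧ p) = min(0.72, 0.87) = 0.72
((r ∨ p) ∧ (r ∧ p)) = min(0.87, 0.72) = 0.72
¬((r ∨ p) ∧ (r ∧ p)): Gödel ¬ of 0.72 = 0 (operand ≠ 0)
¬¬((r ∨ p) ∧ (r ∧ p)): Gödel ¬ of 0 = 1 (operand is 0)
(s ∧ s) = min(0.15, 0.15) = 0.15
(r ∧ q) = min(0.72, 0.25) = 0.25
((s ∧ s) → (r ∧ q)): 0.15 ≤ 0.25, so result = 1
(¬¬((r ∨ p) ∧ (r ∧ p)) → ((s ∧ s) → (r ∧ q))): 1 ≤ 1, so result = 1
(s ∨ r) = max(0.15, 0.72) = 0.72
(p → (s ∨ r)): 0.87 > 0.72, so result = 0.72
((¬¬((r ∨ p) ∧ (r ∧ p)) → ((s ∧ s) → (r ∧ q))) → (p → (s ∨ r))): 1 > 0.72, so result = 0.72
((r ∨ (r ∧ q)) ∨ ((¬¬((r ∨ p) ∧ (r ∧ p)) → ((s ∧ s) → (r ∧ q))) → (p → (s ∨ r)))) = max(0.72, 0.72) = 0.72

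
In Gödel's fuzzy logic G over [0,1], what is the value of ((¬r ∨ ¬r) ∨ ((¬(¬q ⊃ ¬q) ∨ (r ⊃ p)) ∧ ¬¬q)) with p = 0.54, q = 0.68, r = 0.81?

0.54

¬r: Gödel ¬ of 0.81 = 0 (operand ≠ 0)
¬r: Gödel ¬ of 0.81 = 0 (operand ≠ 0)
(¬r ∨ ¬r) = max(0, 0) = 0
¬q: Gödel ¬ of 0.68 = 0 (operand ≠ 0)
¬q: Gödel ¬ of 0.68 = 0 (operand ≠ 0)
(¬q ⊃ ¬q): 0 ≤ 0, so result = 1
¬(¬q ⊃ ¬q): Gödel ¬ of 1 = 0 (operand ≠ 0)
(r ⊃ p): 0.81 > 0.54, so result = 0.54
(¬(¬q ⊃ ¬q) ∨ (r ⊃ p)) = max(0, 0.54) = 0.54
¬q: Gödel ¬ of 0.68 = 0 (operand ≠ 0)
¬¬q: Gödel ¬ of 0 = 1 (operand is 0)
((¬(¬q ⊃ ¬q) ∨ (r ⊃ p)) ∧ ¬¬q) = min(0.54, 1) = 0.54
((¬r ∨ ¬r) ∨ ((¬(¬q ⊃ ¬q) ∨ (r ⊃ p)) ∧ ¬¬q)) = max(0, 0.54) = 0.54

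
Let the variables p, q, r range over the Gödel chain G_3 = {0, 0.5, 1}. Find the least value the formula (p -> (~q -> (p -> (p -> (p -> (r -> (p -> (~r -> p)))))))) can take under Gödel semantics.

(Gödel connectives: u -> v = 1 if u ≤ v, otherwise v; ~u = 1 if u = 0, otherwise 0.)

1.00

Every assignment gives 1. For instance at p = 0, q = 0, r = 0:
  ~q: Gödel ¬ of 0 = 1 (operand is 0)
  ~r: Gödel ¬ of 0 = 1 (operand is 0)
  (~r -> p): 1 > 0, so result = 0
  (p -> (~r -> p)): 0 ≤ 0, so result = 1
  (r -> (p -> (~r -> p))): 0 ≤ 1, so result = 1
  (p -> (r -> (p -> (~r -> p)))): 0 ≤ 1, so result = 1
  (p -> (p -> (r -> (p -> (~r -> p))))): 0 ≤ 1, so result = 1
  (p -> (p -> (p -> (r -> (p -> (~r -> p)))))): 0 ≤ 1, so result = 1
  (~q -> (p -> (p -> (p -> (r -> (p -> (~r -> p))))))): 1 ≤ 1, so result = 1
  (p -> (~q -> (p -> (p -> (p -> (r -> (p -> (~r -> p)))))))): 0 ≤ 1, so result = 1
All 27 assignments give value 1 — the formula is a G_3-tautology.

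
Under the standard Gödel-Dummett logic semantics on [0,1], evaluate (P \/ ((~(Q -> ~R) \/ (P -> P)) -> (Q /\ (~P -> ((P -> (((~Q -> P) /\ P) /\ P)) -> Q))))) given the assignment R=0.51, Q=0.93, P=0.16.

~R: Gödel ¬ of 0.51 = 0 (operand ≠ 0)
(Q -> ~R): 0.93 > 0, so result = 0
~(Q -> ~R): Gödel ¬ of 0 = 1 (operand is 0)
(P -> P): 0.16 ≤ 0.16, so result = 1
(~(Q -> ~R) \/ (P -> P)) = max(1, 1) = 1
~P: Gödel ¬ of 0.16 = 0 (operand ≠ 0)
~Q: Gödel ¬ of 0.93 = 0 (operand ≠ 0)
(~Q -> P): 0 ≤ 0.16, so result = 1
((~Q -> P) /\ P) = min(1, 0.16) = 0.16
(((~Q -> P) /\ P) /\ P) = min(0.16, 0.16) = 0.16
(P -> (((~Q -> P) /\ P) /\ P)): 0.16 ≤ 0.16, so result = 1
((P -> (((~Q -> P) /\ P) /\ P)) -> Q): 1 > 0.93, so result = 0.93
(~P -> ((P -> (((~Q -> P) /\ P) /\ P)) -> Q)): 0 ≤ 0.93, so result = 1
(Q /\ (~P -> ((P -> (((~Q -> P) /\ P) /\ P)) -> Q))) = min(0.93, 1) = 0.93
((~(Q -> ~R) \/ (P -> P)) -> (Q /\ (~P -> ((P -> (((~Q -> P) /\ P) /\ P)) -> Q)))): 1 > 0.93, so result = 0.93
(P \/ ((~(Q -> ~R) \/ (P -> P)) -> (Q /\ (~P -> ((P -> (((~Q -> P) /\ P) /\ P)) -> Q))))) = max(0.16, 0.93) = 0.93

0.93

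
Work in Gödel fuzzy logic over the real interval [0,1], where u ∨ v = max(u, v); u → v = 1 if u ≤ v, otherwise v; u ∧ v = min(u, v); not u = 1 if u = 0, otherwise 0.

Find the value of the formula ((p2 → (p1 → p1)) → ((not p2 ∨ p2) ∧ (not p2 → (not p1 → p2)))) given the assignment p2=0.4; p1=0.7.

0.40

(p1 → p1): 0.7 ≤ 0.7, so result = 1
(p2 → (p1 → p1)): 0.4 ≤ 1, so result = 1
not p2: Gödel ¬ of 0.4 = 0 (operand ≠ 0)
(not p2 ∨ p2) = max(0, 0.4) = 0.4
not p2: Gödel ¬ of 0.4 = 0 (operand ≠ 0)
not p1: Gödel ¬ of 0.7 = 0 (operand ≠ 0)
(not p1 → p2): 0 ≤ 0.4, so result = 1
(not p2 → (not p1 → p2)): 0 ≤ 1, so result = 1
((not p2 ∨ p2) ∧ (not p2 → (not p1 → p2))) = min(0.4, 1) = 0.4
((p2 → (p1 → p1)) → ((not p2 ∨ p2) ∧ (not p2 → (not p1 → p2)))): 1 > 0.4, so result = 0.4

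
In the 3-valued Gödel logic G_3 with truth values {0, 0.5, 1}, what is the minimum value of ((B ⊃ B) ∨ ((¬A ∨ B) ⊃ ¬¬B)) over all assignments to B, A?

Every assignment gives 1. For instance at B = 0, A = 0:
  (B ⊃ B): 0 ≤ 0, so result = 1
  ¬A: Gödel ¬ of 0 = 1 (operand is 0)
  (¬A ∨ B) = max(1, 0) = 1
  ¬B: Gödel ¬ of 0 = 1 (operand is 0)
  ¬¬B: Gödel ¬ of 1 = 0 (operand ≠ 0)
  ((¬A ∨ B) ⊃ ¬¬B): 1 > 0, so result = 0
  ((B ⊃ B) ∨ ((¬A ∨ B) ⊃ ¬¬B)) = max(1, 0) = 1
All 9 assignments give value 1 — the formula is a G_3-tautology.

1.00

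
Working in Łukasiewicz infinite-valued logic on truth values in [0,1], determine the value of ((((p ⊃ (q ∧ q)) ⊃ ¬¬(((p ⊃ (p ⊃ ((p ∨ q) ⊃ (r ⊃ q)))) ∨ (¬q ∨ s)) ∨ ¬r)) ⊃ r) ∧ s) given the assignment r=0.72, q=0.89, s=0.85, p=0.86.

(q ∧ q) = min(0.89, 0.89) = 0.89
(p ⊃ (q ∧ q)): min(1, 1 − 0.86 + 0.89) = 1
(p ∨ q) = max(0.86, 0.89) = 0.89
(r ⊃ q): min(1, 1 − 0.72 + 0.89) = 1
((p ∨ q) ⊃ (r ⊃ q)): min(1, 1 − 0.89 + 1) = 1
(p ⊃ ((p ∨ q) ⊃ (r ⊃ q))): min(1, 1 − 0.86 + 1) = 1
(p ⊃ (p ⊃ ((p ∨ q) ⊃ (r ⊃ q)))): min(1, 1 − 0.86 + 1) = 1
¬q: Łukasiewicz ¬ gives 1 − 0.89 = 0.11
(¬q ∨ s) = max(0.11, 0.85) = 0.85
((p ⊃ (p ⊃ ((p ∨ q) ⊃ (r ⊃ q)))) ∨ (¬q ∨ s)) = max(1, 0.85) = 1
¬r: Łukasiewicz ¬ gives 1 − 0.72 = 0.28
(((p ⊃ (p ⊃ ((p ∨ q) ⊃ (r ⊃ q)))) ∨ (¬q ∨ s)) ∨ ¬r) = max(1, 0.28) = 1
¬(((p ⊃ (p ⊃ ((p ∨ q) ⊃ (r ⊃ q)))) ∨ (¬q ∨ s)) ∨ ¬r): Łukasiewicz ¬ gives 1 − 1 = 0
¬¬(((p ⊃ (p ⊃ ((p ∨ q) ⊃ (r ⊃ q)))) ∨ (¬q ∨ s)) ∨ ¬r): Łukasiewicz ¬ gives 1 − 0 = 1
((p ⊃ (q ∧ q)) ⊃ ¬¬(((p ⊃ (p ⊃ ((p ∨ q) ⊃ (r ⊃ q)))) ∨ (¬q ∨ s)) ∨ ¬r)): min(1, 1 − 1 + 1) = 1
(((p ⊃ (q ∧ q)) ⊃ ¬¬(((p ⊃ (p ⊃ ((p ∨ q) ⊃ (r ⊃ q)))) ∨ (¬q ∨ s)) ∨ ¬r)) ⊃ r): min(1, 1 − 1 + 0.72) = 0.72
((((p ⊃ (q ∧ q)) ⊃ ¬¬(((p ⊃ (p ⊃ ((p ∨ q) ⊃ (r ⊃ q)))) ∨ (¬q ∨ s)) ∨ ¬r)) ⊃ r) ∧ s) = min(0.72, 0.85) = 0.72

0.72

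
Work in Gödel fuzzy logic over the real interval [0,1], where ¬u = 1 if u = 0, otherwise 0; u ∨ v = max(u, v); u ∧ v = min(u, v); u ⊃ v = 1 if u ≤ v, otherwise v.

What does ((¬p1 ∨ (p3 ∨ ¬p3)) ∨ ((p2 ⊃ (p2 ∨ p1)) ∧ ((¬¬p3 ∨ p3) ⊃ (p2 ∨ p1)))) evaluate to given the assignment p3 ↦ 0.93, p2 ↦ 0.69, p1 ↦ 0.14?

¬p1: Gödel ¬ of 0.14 = 0 (operand ≠ 0)
¬p3: Gödel ¬ of 0.93 = 0 (operand ≠ 0)
(p3 ∨ ¬p3) = max(0.93, 0) = 0.93
(¬p1 ∨ (p3 ∨ ¬p3)) = max(0, 0.93) = 0.93
(p2 ∨ p1) = max(0.69, 0.14) = 0.69
(p2 ⊃ (p2 ∨ p1)): 0.69 ≤ 0.69, so result = 1
¬p3: Gödel ¬ of 0.93 = 0 (operand ≠ 0)
¬¬p3: Gödel ¬ of 0 = 1 (operand is 0)
(¬¬p3 ∨ p3) = max(1, 0.93) = 1
(p2 ∨ p1) = max(0.69, 0.14) = 0.69
((¬¬p3 ∨ p3) ⊃ (p2 ∨ p1)): 1 > 0.69, so result = 0.69
((p2 ⊃ (p2 ∨ p1)) ∧ ((¬¬p3 ∨ p3) ⊃ (p2 ∨ p1))) = min(1, 0.69) = 0.69
((¬p1 ∨ (p3 ∨ ¬p3)) ∨ ((p2 ⊃ (p2 ∨ p1)) ∧ ((¬¬p3 ∨ p3) ⊃ (p2 ∨ p1)))) = max(0.93, 0.69) = 0.93

0.93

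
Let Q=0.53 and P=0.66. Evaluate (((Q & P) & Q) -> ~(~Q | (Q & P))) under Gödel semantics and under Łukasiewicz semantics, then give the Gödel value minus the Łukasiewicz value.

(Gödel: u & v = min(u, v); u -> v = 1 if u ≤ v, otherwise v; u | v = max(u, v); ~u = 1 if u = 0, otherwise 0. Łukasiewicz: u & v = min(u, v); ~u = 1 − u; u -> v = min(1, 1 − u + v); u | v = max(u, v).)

-0.94

Gödel evaluation:
  (Q & P) = min(0.53, 0.66) = 0.53
  ((Q & P) & Q) = min(0.53, 0.53) = 0.53
  ~Q: Gödel ¬ of 0.53 = 0 (operand ≠ 0)
  (Q & P) = min(0.53, 0.66) = 0.53
  (~Q | (Q & P)) = max(0, 0.53) = 0.53
  ~(~Q | (Q & P)): Gödel ¬ of 0.53 = 0 (operand ≠ 0)
  (((Q & P) & Q) -> ~(~Q | (Q & P))): 0.53 > 0, so result = 0
  Gödel value = 0
Łukasiewicz evaluation:
  (Q & P) = min(0.53, 0.66) = 0.53
  ((Q & P) & Q) = min(0.53, 0.53) = 0.53
  ~Q: Łukasiewicz ¬ gives 1 − 0.53 = 0.47
  (Q & P) = min(0.53, 0.66) = 0.53
  (~Q | (Q & P)) = max(0.47, 0.53) = 0.53
  ~(~Q | (Q & P)): Łukasiewicz ¬ gives 1 − 0.53 = 0.47
  (((Q & P) & Q) -> ~(~Q | (Q & P))): min(1, 1 − 0.53 + 0.47) = 0.94
  Łukasiewicz value = 0.94
Difference: 0 − 0.94 = -0.94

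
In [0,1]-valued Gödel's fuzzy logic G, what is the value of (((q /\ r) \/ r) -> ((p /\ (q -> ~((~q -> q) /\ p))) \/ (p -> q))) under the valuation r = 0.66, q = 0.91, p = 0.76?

(q /\ r) = min(0.91, 0.66) = 0.66
((q /\ r) \/ r) = max(0.66, 0.66) = 0.66
~q: Gödel ¬ of 0.91 = 0 (operand ≠ 0)
(~q -> q): 0 ≤ 0.91, so result = 1
((~q -> q) /\ p) = min(1, 0.76) = 0.76
~((~q -> q) /\ p): Gödel ¬ of 0.76 = 0 (operand ≠ 0)
(q -> ~((~q -> q) /\ p)): 0.91 > 0, so result = 0
(p /\ (q -> ~((~q -> q) /\ p))) = min(0.76, 0) = 0
(p -> q): 0.76 ≤ 0.91, so result = 1
((p /\ (q -> ~((~q -> q) /\ p))) \/ (p -> q)) = max(0, 1) = 1
(((q /\ r) \/ r) -> ((p /\ (q -> ~((~q -> q) /\ p))) \/ (p -> q))): 0.66 ≤ 1, so result = 1

1.00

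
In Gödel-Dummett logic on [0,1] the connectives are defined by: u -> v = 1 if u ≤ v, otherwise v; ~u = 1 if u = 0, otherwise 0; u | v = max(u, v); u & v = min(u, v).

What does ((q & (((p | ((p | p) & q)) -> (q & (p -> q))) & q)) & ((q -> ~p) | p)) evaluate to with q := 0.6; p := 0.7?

(p | p) = max(0.7, 0.7) = 0.7
((p | p) & q) = min(0.7, 0.6) = 0.6
(p | ((p | p) & q)) = max(0.7, 0.6) = 0.7
(p -> q): 0.7 > 0.6, so result = 0.6
(q & (p -> q)) = min(0.6, 0.6) = 0.6
((p | ((p | p) & q)) -> (q & (p -> q))): 0.7 > 0.6, so result = 0.6
(((p | ((p | p) & q)) -> (q & (p -> q))) & q) = min(0.6, 0.6) = 0.6
(q & (((p | ((p | p) & q)) -> (q & (p -> q))) & q)) = min(0.6, 0.6) = 0.6
~p: Gödel ¬ of 0.7 = 0 (operand ≠ 0)
(q -> ~p): 0.6 > 0, so result = 0
((q -> ~p) | p) = max(0, 0.7) = 0.7
((q & (((p | ((p | p) & q)) -> (q & (p -> q))) & q)) & ((q -> ~p) | p)) = min(0.6, 0.7) = 0.6

0.60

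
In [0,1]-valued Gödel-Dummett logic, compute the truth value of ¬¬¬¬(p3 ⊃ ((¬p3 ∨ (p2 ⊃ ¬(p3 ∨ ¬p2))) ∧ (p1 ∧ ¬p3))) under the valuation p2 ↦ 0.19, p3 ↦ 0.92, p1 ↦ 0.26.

¬p3: Gödel ¬ of 0.92 = 0 (operand ≠ 0)
¬p2: Gödel ¬ of 0.19 = 0 (operand ≠ 0)
(p3 ∨ ¬p2) = max(0.92, 0) = 0.92
¬(p3 ∨ ¬p2): Gödel ¬ of 0.92 = 0 (operand ≠ 0)
(p2 ⊃ ¬(p3 ∨ ¬p2)): 0.19 > 0, so result = 0
(¬p3 ∨ (p2 ⊃ ¬(p3 ∨ ¬p2))) = max(0, 0) = 0
¬p3: Gödel ¬ of 0.92 = 0 (operand ≠ 0)
(p1 ∧ ¬p3) = min(0.26, 0) = 0
((¬p3 ∨ (p2 ⊃ ¬(p3 ∨ ¬p2))) ∧ (p1 ∧ ¬p3)) = min(0, 0) = 0
(p3 ⊃ ((¬p3 ∨ (p2 ⊃ ¬(p3 ∨ ¬p2))) ∧ (p1 ∧ ¬p3))): 0.92 > 0, so result = 0
¬(p3 ⊃ ((¬p3 ∨ (p2 ⊃ ¬(p3 ∨ ¬p2))) ∧ (p1 ∧ ¬p3))): Gödel ¬ of 0 = 1 (operand is 0)
¬¬(p3 ⊃ ((¬p3 ∨ (p2 ⊃ ¬(p3 ∨ ¬p2))) ∧ (p1 ∧ ¬p3))): Gödel ¬ of 1 = 0 (operand ≠ 0)
¬¬¬(p3 ⊃ ((¬p3 ∨ (p2 ⊃ ¬(p3 ∨ ¬p2))) ∧ (p1 ∧ ¬p3))): Gödel ¬ of 0 = 1 (operand is 0)
¬¬¬¬(p3 ⊃ ((¬p3 ∨ (p2 ⊃ ¬(p3 ∨ ¬p2))) ∧ (p1 ∧ ¬p3))): Gödel ¬ of 1 = 0 (operand ≠ 0)

0.00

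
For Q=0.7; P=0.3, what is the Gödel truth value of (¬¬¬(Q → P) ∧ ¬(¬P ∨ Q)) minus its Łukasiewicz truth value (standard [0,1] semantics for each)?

Gödel evaluation:
  (Q → P): 0.7 > 0.3, so result = 0.3
  ¬(Q → P): Gödel ¬ of 0.3 = 0 (operand ≠ 0)
  ¬¬(Q → P): Gödel ¬ of 0 = 1 (operand is 0)
  ¬¬¬(Q → P): Gödel ¬ of 1 = 0 (operand ≠ 0)
  ¬P: Gödel ¬ of 0.3 = 0 (operand ≠ 0)
  (¬P ∨ Q) = max(0, 0.7) = 0.7
  ¬(¬P ∨ Q): Gödel ¬ of 0.7 = 0 (operand ≠ 0)
  (¬¬¬(Q → P) ∧ ¬(¬P ∨ Q)) = min(0, 0) = 0
  Gödel value = 0
Łukasiewicz evaluation:
  (Q → P): min(1, 1 − 0.7 + 0.3) = 0.6
  ¬(Q → P): Łukasiewicz ¬ gives 1 − 0.6 = 0.4
  ¬¬(Q → P): Łukasiewicz ¬ gives 1 − 0.4 = 0.6
  ¬¬¬(Q → P): Łukasiewicz ¬ gives 1 − 0.6 = 0.4
  ¬P: Łukasiewicz ¬ gives 1 − 0.3 = 0.7
  (¬P ∨ Q) = max(0.7, 0.7) = 0.7
  ¬(¬P ∨ Q): Łukasiewicz ¬ gives 1 − 0.7 = 0.3
  (¬¬¬(Q → P) ∧ ¬(¬P ∨ Q)) = min(0.4, 0.3) = 0.3
  Łukasiewicz value = 0.3
Difference: 0 − 0.3 = -0.30

-0.30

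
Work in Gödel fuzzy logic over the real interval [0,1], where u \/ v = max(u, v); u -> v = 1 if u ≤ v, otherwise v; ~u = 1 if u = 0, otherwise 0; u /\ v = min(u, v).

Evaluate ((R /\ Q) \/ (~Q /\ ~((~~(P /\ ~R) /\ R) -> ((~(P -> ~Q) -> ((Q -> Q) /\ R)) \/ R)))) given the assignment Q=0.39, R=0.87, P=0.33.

0.39

(R /\ Q) = min(0.87, 0.39) = 0.39
~Q: Gödel ¬ of 0.39 = 0 (operand ≠ 0)
~R: Gödel ¬ of 0.87 = 0 (operand ≠ 0)
(P /\ ~R) = min(0.33, 0) = 0
~(P /\ ~R): Gödel ¬ of 0 = 1 (operand is 0)
~~(P /\ ~R): Gödel ¬ of 1 = 0 (operand ≠ 0)
(~~(P /\ ~R) /\ R) = min(0, 0.87) = 0
~Q: Gödel ¬ of 0.39 = 0 (operand ≠ 0)
(P -> ~Q): 0.33 > 0, so result = 0
~(P -> ~Q): Gödel ¬ of 0 = 1 (operand is 0)
(Q -> Q): 0.39 ≤ 0.39, so result = 1
((Q -> Q) /\ R) = min(1, 0.87) = 0.87
(~(P -> ~Q) -> ((Q -> Q) /\ R)): 1 > 0.87, so result = 0.87
((~(P -> ~Q) -> ((Q -> Q) /\ R)) \/ R) = max(0.87, 0.87) = 0.87
((~~(P /\ ~R) /\ R) -> ((~(P -> ~Q) -> ((Q -> Q) /\ R)) \/ R)): 0 ≤ 0.87, so result = 1
~((~~(P /\ ~R) /\ R) -> ((~(P -> ~Q) -> ((Q -> Q) /\ R)) \/ R)): Gödel ¬ of 1 = 0 (operand ≠ 0)
(~Q /\ ~((~~(P /\ ~R) /\ R) -> ((~(P -> ~Q) -> ((Q -> Q) /\ R)) \/ R))) = min(0, 0) = 0
((R /\ Q) \/ (~Q /\ ~((~~(P /\ ~R) /\ R) -> ((~(P -> ~Q) -> ((Q -> Q) /\ R)) \/ R)))) = max(0.39, 0) = 0.39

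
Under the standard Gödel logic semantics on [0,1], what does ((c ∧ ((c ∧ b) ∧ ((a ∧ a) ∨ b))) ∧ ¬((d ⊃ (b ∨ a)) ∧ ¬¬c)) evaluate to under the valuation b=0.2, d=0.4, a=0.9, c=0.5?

(c ∧ b) = min(0.5, 0.2) = 0.2
(a ∧ a) = min(0.9, 0.9) = 0.9
((a ∧ a) ∨ b) = max(0.9, 0.2) = 0.9
((c ∧ b) ∧ ((a ∧ a) ∨ b)) = min(0.2, 0.9) = 0.2
(c ∧ ((c ∧ b) ∧ ((a ∧ a) ∨ b))) = min(0.5, 0.2) = 0.2
(b ∨ a) = max(0.2, 0.9) = 0.9
(d ⊃ (b ∨ a)): 0.4 ≤ 0.9, so result = 1
¬c: Gödel ¬ of 0.5 = 0 (operand ≠ 0)
¬¬c: Gödel ¬ of 0 = 1 (operand is 0)
((d ⊃ (b ∨ a)) ∧ ¬¬c) = min(1, 1) = 1
¬((d ⊃ (b ∨ a)) ∧ ¬¬c): Gödel ¬ of 1 = 0 (operand ≠ 0)
((c ∧ ((c ∧ b) ∧ ((a ∧ a) ∨ b))) ∧ ¬((d ⊃ (b ∨ a)) ∧ ¬¬c)) = min(0.2, 0) = 0

0.00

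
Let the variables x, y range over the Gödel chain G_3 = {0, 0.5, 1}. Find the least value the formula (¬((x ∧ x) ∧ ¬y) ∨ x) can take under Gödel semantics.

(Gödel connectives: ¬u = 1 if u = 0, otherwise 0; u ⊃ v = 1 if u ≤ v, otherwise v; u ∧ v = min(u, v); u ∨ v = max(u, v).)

The minimum is attained at x = 0.5, y = 0:
  (x ∧ x) = min(0.5, 0.5) = 0.5
  ¬y: Gödel ¬ of 0 = 1 (operand is 0)
  ((x ∧ x) ∧ ¬y) = min(0.5, 1) = 0.5
  ¬((x ∧ x) ∧ ¬y): Gödel ¬ of 0.5 = 0 (operand ≠ 0)
  (¬((x ∧ x) ∧ ¬y) ∨ x) = max(0, 0.5) = 0.5
Checking all 9 assignments confirms none give a value below 0.50.

0.50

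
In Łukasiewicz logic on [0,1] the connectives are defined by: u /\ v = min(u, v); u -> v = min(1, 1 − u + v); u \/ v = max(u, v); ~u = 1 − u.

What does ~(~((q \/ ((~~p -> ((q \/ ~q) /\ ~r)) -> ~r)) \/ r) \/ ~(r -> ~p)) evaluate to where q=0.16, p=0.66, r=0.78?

0.56

~p: Łukasiewicz ¬ gives 1 − 0.66 = 0.34
~~p: Łukasiewicz ¬ gives 1 − 0.34 = 0.66
~q: Łukasiewicz ¬ gives 1 − 0.16 = 0.84
(q \/ ~q) = max(0.16, 0.84) = 0.84
~r: Łukasiewicz ¬ gives 1 − 0.78 = 0.22
((q \/ ~q) /\ ~r) = min(0.84, 0.22) = 0.22
(~~p -> ((q \/ ~q) /\ ~r)): min(1, 1 − 0.66 + 0.22) = 0.56
~r: Łukasiewicz ¬ gives 1 − 0.78 = 0.22
((~~p -> ((q \/ ~q) /\ ~r)) -> ~r): min(1, 1 − 0.56 + 0.22) = 0.66
(q \/ ((~~p -> ((q \/ ~q) /\ ~r)) -> ~r)) = max(0.16, 0.66) = 0.66
((q \/ ((~~p -> ((q \/ ~q) /\ ~r)) -> ~r)) \/ r) = max(0.66, 0.78) = 0.78
~((q \/ ((~~p -> ((q \/ ~q) /\ ~r)) -> ~r)) \/ r): Łukasiewicz ¬ gives 1 − 0.78 = 0.22
~p: Łukasiewicz ¬ gives 1 − 0.66 = 0.34
(r -> ~p): min(1, 1 − 0.78 + 0.34) = 0.56
~(r -> ~p): Łukasiewicz ¬ gives 1 − 0.56 = 0.44
(~((q \/ ((~~p -> ((q \/ ~q) /\ ~r)) -> ~r)) \/ r) \/ ~(r -> ~p)) = max(0.22, 0.44) = 0.44
~(~((q \/ ((~~p -> ((q \/ ~q) /\ ~r)) -> ~r)) \/ r) \/ ~(r -> ~p)): Łukasiewicz ¬ gives 1 − 0.44 = 0.56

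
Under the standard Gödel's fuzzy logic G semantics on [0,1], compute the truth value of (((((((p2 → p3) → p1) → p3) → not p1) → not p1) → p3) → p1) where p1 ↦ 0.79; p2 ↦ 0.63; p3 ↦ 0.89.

0.79

(p2 → p3): 0.63 ≤ 0.89, so result = 1
((p2 → p3) → p1): 1 > 0.79, so result = 0.79
(((p2 → p3) → p1) → p3): 0.79 ≤ 0.89, so result = 1
not p1: Gödel ¬ of 0.79 = 0 (operand ≠ 0)
((((p2 → p3) → p1) → p3) → not p1): 1 > 0, so result = 0
not p1: Gödel ¬ of 0.79 = 0 (operand ≠ 0)
(((((p2 → p3) → p1) → p3) → not p1) → not p1): 0 ≤ 0, so result = 1
((((((p2 → p3) → p1) → p3) → not p1) → not p1) → p3): 1 > 0.89, so result = 0.89
(((((((p2 → p3) → p1) → p3) → not p1) → not p1) → p3) → p1): 0.89 > 0.79, so result = 0.79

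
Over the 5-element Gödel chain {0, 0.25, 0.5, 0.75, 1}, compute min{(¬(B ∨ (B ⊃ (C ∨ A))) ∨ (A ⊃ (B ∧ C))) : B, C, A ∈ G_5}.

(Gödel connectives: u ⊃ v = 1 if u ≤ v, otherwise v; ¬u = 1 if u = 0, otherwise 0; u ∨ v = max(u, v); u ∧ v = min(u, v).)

The minimum is attained at B = 0, C = 0, A = 0.25:
  (C ∨ A) = max(0, 0.25) = 0.25
  (B ⊃ (C ∨ A)): 0 ≤ 0.25, so result = 1
  (B ∨ (B ⊃ (C ∨ A))) = max(0, 1) = 1
  ¬(B ∨ (B ⊃ (C ∨ A))): Gödel ¬ of 1 = 0 (operand ≠ 0)
  (B ∧ C) = min(0, 0) = 0
  (A ⊃ (B ∧ C)): 0.25 > 0, so result = 0
  (¬(B ∨ (B ⊃ (C ∨ A))) ∨ (A ⊃ (B ∧ C))) = max(0, 0) = 0
Checking all 125 assignments confirms none give a value below 0.00.

0.00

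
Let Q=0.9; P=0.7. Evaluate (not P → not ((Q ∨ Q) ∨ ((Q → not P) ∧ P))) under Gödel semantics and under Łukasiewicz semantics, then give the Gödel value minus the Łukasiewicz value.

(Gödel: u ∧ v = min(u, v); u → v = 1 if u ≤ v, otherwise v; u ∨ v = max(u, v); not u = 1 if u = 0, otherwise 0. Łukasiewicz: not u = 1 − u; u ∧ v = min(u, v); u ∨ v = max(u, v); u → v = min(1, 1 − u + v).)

0.20

Gödel evaluation:
  not P: Gödel ¬ of 0.7 = 0 (operand ≠ 0)
  (Q ∨ Q) = max(0.9, 0.9) = 0.9
  not P: Gödel ¬ of 0.7 = 0 (operand ≠ 0)
  (Q → not P): 0.9 > 0, so result = 0
  ((Q → not P) ∧ P) = min(0, 0.7) = 0
  ((Q ∨ Q) ∨ ((Q → not P) ∧ P)) = max(0.9, 0) = 0.9
  not ((Q ∨ Q) ∨ ((Q → not P) ∧ P)): Gödel ¬ of 0.9 = 0 (operand ≠ 0)
  (not P → not ((Q ∨ Q) ∨ ((Q → not P) ∧ P))): 0 ≤ 0, so result = 1
  Gödel value = 1
Łukasiewicz evaluation:
  not P: Łukasiewicz ¬ gives 1 − 0.7 = 0.3
  (Q ∨ Q) = max(0.9, 0.9) = 0.9
  not P: Łukasiewicz ¬ gives 1 − 0.7 = 0.3
  (Q → not P): min(1, 1 − 0.9 + 0.3) = 0.4
  ((Q → not P) ∧ P) = min(0.4, 0.7) = 0.4
  ((Q ∨ Q) ∨ ((Q → not P) ∧ P)) = max(0.9, 0.4) = 0.9
  not ((Q ∨ Q) ∨ ((Q → not P) ∧ P)): Łukasiewicz ¬ gives 1 − 0.9 = 0.1
  (not P → not ((Q ∨ Q) ∨ ((Q → not P) ∧ P))): min(1, 1 − 0.3 + 0.1) = 0.8
  Łukasiewicz value = 0.8
Difference: 1 − 0.8 = 0.20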